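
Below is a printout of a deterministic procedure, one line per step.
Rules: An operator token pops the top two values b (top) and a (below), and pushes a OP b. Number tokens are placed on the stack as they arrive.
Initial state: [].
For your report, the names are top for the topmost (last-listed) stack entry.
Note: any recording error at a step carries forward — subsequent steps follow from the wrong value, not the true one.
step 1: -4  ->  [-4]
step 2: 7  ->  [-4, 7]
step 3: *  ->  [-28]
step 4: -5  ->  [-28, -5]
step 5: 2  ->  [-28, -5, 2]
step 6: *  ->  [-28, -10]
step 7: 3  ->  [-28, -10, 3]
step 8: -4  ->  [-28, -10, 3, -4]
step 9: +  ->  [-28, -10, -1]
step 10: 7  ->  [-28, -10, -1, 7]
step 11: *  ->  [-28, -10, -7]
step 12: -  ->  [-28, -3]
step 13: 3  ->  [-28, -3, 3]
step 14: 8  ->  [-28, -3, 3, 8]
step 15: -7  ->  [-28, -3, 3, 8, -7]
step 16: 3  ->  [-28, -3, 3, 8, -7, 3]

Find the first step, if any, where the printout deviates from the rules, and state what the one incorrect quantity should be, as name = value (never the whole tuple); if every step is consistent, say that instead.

Recomputing the run from the initial state:
step 1: [-4]
step 2: [-4, 7]
step 3: [-28]
step 4: [-28, -5]
step 5: [-28, -5, 2]
step 6: [-28, -10]
step 7: [-28, -10, 3]
step 8: [-28, -10, 3, -4]
step 9: [-28, -10, -1]
step 10: [-28, -10, -1, 7]
step 11: [-28, -10, -7]
step 12: [-28, -3]
step 13: [-28, -3, 3]
step 14: [-28, -3, 3, 8]
step 15: [-28, -3, 3, 8, -7]
step 16: [-28, -3, 3, 8, -7, 3]
This matches the printout at every step.

no error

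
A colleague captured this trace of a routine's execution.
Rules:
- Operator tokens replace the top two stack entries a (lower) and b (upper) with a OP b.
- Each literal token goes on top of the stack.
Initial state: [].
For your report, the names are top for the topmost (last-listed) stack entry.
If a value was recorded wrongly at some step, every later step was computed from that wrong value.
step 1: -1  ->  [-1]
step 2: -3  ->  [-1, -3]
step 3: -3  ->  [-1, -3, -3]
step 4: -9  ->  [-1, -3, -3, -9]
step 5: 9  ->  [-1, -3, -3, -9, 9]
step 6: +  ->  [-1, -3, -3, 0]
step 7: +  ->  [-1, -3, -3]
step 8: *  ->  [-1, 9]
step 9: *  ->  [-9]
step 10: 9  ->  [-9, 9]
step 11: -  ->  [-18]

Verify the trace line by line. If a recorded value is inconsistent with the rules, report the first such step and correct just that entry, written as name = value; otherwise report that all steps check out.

Recomputing the run from the initial state:
step 1: [-1]
step 2: [-1, -3]
step 3: [-1, -3, -3]
step 4: [-1, -3, -3, -9]
step 5: [-1, -3, -3, -9, 9]
step 6: [-1, -3, -3, 0]
step 7: [-1, -3, -3]
step 8: [-1, 9]
step 9: [-9]
step 10: [-9, 9]
step 11: [-18]
This matches the trace at every step.

no error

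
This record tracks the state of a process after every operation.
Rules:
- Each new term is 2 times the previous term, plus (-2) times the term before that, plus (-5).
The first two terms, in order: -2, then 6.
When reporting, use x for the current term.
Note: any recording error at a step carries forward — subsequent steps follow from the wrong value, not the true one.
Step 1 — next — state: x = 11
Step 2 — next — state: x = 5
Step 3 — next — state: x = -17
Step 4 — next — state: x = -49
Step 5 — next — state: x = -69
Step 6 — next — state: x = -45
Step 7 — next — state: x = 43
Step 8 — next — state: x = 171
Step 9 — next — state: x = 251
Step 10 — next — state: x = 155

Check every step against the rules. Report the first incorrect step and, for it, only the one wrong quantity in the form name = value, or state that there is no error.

1. x = 2*(6) + (-2)*(-2) + (-5) = 11 (no discrepancy)
2. x = 2*(11) + (-2)*(6) + (-5) = 5 (same as recorded)
3. x = 2*(5) + (-2)*(11) + (-5) = -17 (no discrepancy)
4. x = 2*(-17) + (-2)*(5) + (-5) = -49 (matches)
5. x = 2*(-49) + (-2)*(-17) + (-5) = -69 (same as recorded)
6. x = 2*(-69) + (-2)*(-49) + (-5) = -45 (verified)
7. x = 2*(-45) + (-2)*(-69) + (-5) = 43 (exactly as logged)
8. x = 2*(43) + (-2)*(-45) + (-5) = 171 (verified)
9. x = 2*(171) + (-2)*(43) + (-5) = 251 (matches)
10. x = 2*(251) + (-2)*(171) + (-5) = 155 (verified)
All entries verified; no error found.

no error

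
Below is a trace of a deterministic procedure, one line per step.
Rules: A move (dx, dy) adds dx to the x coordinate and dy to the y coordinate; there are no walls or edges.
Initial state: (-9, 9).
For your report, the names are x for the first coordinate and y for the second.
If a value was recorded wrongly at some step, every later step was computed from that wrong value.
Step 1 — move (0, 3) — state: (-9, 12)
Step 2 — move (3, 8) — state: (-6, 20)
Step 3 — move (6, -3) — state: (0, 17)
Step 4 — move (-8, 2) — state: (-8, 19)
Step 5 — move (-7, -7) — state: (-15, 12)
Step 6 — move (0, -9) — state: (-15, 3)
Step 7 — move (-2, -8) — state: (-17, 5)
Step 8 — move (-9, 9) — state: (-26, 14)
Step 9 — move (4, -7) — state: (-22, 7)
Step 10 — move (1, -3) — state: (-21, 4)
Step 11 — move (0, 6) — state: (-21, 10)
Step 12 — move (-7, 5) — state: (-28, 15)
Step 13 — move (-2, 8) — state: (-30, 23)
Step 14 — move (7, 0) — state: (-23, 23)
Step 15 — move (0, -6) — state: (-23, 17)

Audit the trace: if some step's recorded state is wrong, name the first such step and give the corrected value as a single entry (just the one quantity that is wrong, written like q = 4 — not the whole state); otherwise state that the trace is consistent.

step 1: x = -9 + (0) = -9, y = 9 + (3) = 12 -> exactly as logged
step 2: x = -9 + (3) = -6, y = 12 + (8) = 20 -> agrees with the trace
step 3: x = -6 + (6) = 0, y = 20 + (-3) = 17 -> agrees with the trace
step 4: x = 0 + (-8) = -8, y = 17 + (2) = 19 -> agrees with the trace
step 5: x = -8 + (-7) = -15, y = 19 + (-7) = 12 -> checks out
step 6: x = -15 + (0) = -15, y = 12 + (-9) = 3 -> agrees with the trace
step 7: x = -15 + (-2) = -17, y = 3 + (-8) = -5 -> not what was recorded
That makes step 7 the first incorrect line — y = -5 is what it should show.

step 7, y = -5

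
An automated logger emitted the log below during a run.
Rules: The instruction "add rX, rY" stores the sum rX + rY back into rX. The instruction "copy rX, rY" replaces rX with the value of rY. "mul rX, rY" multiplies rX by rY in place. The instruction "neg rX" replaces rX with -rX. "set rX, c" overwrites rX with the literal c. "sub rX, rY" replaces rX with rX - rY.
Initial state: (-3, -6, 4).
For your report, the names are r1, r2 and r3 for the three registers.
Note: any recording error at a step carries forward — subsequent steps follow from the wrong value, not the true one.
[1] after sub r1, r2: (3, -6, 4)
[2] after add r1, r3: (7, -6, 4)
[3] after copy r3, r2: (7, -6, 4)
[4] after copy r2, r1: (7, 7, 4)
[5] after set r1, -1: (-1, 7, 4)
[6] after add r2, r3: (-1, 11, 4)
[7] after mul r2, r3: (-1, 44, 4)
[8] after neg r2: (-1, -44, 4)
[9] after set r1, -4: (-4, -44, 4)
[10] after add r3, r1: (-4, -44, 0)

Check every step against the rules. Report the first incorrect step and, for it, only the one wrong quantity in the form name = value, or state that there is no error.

Recomputing the run from the initial state:
step 1: r1 = 3, r2 = -6, r3 = 4
step 2: r1 = 7, r2 = -6, r3 = 4
step 3: r1 = 7, r2 = -6, r3 = -6
step 4: r1 = 7, r2 = 7, r3 = -6
step 5: r1 = -1, r2 = 7, r3 = -6
step 6: r1 = -1, r2 = 1, r3 = -6
step 7: r1 = -1, r2 = -6, r3 = -6
step 8: r1 = -1, r2 = 6, r3 = -6
step 9: r1 = -4, r2 = 6, r3 = -6
step 10: r1 = -4, r2 = 6, r3 = -10
The first disagreement with the log is at step 3, where the value should be r3 = -6.

step 3, r3 = -6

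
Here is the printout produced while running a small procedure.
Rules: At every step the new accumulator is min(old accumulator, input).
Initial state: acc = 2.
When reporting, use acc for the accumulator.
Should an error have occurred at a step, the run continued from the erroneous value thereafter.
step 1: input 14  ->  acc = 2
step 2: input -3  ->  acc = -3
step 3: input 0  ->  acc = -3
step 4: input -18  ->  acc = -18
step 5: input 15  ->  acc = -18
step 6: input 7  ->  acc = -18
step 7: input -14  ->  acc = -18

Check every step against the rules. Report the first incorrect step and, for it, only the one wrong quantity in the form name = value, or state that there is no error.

1. acc = min(2, 14) = 2 (exactly as logged)
2. acc = min(2, -3) = -3 (same as recorded)
3. acc = min(-3, 0) = -3 (matches)
4. acc = min(-3, -18) = -18 (confirmed correct)
5. acc = min(-18, 15) = -18 (consistent with the printout)
6. acc = min(-18, 7) = -18 (matches)
7. acc = min(-18, -14) = -18 (confirmed correct)
The recomputation confirms every line.

no error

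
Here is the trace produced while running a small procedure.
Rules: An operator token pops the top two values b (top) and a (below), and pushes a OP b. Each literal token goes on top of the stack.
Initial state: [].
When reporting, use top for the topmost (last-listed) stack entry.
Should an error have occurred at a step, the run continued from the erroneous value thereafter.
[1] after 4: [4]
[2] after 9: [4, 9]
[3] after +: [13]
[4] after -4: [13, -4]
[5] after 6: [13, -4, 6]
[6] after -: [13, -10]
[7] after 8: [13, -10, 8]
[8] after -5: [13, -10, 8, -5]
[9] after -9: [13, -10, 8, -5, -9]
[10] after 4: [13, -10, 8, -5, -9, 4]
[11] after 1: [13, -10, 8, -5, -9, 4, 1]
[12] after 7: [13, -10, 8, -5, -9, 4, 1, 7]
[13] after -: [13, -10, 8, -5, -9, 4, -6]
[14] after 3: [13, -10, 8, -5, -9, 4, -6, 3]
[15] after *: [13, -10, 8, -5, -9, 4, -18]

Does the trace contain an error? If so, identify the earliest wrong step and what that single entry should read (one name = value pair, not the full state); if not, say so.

Recomputing the run from the initial state:
step 1: [4]
step 2: [4, 9]
step 3: [13]
step 4: [13, -4]
step 5: [13, -4, 6]
step 6: [13, -10]
step 7: [13, -10, 8]
step 8: [13, -10, 8, -5]
step 9: [13, -10, 8, -5, -9]
step 10: [13, -10, 8, -5, -9, 4]
step 11: [13, -10, 8, -5, -9, 4, 1]
step 12: [13, -10, 8, -5, -9, 4, 1, 7]
step 13: [13, -10, 8, -5, -9, 4, -6]
step 14: [13, -10, 8, -5, -9, 4, -6, 3]
step 15: [13, -10, 8, -5, -9, 4, -18]
This matches the trace at every step.

no error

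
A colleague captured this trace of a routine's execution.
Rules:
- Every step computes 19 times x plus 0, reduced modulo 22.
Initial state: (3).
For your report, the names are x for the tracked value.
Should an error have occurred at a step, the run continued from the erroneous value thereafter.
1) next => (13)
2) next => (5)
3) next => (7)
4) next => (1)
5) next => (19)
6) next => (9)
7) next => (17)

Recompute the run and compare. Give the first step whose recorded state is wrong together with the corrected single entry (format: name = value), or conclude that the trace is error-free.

no error

step 1: x = (19*3 + 0) mod 22 = 13 -> no discrepancy
step 2: x = (19*13 + 0) mod 22 = 5 -> no discrepancy
step 3: x = (19*5 + 0) mod 22 = 7 -> exactly as logged
step 4: x = (19*7 + 0) mod 22 = 1 -> agrees with the trace
step 5: x = (19*1 + 0) mod 22 = 19 -> confirmed correct
step 6: x = (19*19 + 0) mod 22 = 9 -> agrees with the trace
step 7: x = (19*9 + 0) mod 22 = 17 -> agrees with the trace
All steps check out; nothing to correct.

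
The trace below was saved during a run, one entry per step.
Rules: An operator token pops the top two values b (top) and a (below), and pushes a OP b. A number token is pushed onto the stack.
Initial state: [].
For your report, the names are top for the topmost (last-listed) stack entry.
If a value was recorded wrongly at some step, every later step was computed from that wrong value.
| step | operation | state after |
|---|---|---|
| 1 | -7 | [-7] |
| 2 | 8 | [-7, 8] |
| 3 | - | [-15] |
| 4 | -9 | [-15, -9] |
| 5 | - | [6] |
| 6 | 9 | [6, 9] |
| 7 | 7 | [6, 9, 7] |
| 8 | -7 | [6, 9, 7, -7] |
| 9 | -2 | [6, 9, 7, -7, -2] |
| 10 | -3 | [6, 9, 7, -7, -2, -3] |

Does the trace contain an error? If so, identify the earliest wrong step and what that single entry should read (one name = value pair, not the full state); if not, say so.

step 5, top = -6

1. push -7: top = -7 (same as recorded)
2. push 8: top = 8 (consistent with the trace)
3. -7 - 8 = -15 (verified)
4. push -9: top = -9 (no discrepancy)
5. -15 - -9 = -6 (the trace has a different value)
The earliest wrong entry is at step 5: it should read top = -6.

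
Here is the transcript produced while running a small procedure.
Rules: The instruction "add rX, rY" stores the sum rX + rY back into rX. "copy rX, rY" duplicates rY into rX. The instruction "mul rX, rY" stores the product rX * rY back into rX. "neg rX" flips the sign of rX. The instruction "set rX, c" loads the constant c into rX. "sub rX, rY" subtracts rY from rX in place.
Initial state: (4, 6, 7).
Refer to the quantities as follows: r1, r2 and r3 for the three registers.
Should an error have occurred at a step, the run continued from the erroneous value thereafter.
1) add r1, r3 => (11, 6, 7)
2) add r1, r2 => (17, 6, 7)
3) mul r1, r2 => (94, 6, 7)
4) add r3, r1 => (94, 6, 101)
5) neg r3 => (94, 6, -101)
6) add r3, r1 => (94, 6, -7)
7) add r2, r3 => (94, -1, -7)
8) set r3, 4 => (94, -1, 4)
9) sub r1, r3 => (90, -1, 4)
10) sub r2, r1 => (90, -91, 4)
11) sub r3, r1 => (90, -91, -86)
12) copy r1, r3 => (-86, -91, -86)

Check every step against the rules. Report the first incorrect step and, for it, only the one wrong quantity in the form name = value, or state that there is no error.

step 1: r1 = 4 + 7 = 11 -> exactly as logged
step 2: r1 = 11 + 6 = 17 -> checks out
step 3: r1 = 17 * 6 = 102 -> first mismatch against the transcript
First incorrect step: 3; the correct value is r1 = 102.

step 3, r1 = 102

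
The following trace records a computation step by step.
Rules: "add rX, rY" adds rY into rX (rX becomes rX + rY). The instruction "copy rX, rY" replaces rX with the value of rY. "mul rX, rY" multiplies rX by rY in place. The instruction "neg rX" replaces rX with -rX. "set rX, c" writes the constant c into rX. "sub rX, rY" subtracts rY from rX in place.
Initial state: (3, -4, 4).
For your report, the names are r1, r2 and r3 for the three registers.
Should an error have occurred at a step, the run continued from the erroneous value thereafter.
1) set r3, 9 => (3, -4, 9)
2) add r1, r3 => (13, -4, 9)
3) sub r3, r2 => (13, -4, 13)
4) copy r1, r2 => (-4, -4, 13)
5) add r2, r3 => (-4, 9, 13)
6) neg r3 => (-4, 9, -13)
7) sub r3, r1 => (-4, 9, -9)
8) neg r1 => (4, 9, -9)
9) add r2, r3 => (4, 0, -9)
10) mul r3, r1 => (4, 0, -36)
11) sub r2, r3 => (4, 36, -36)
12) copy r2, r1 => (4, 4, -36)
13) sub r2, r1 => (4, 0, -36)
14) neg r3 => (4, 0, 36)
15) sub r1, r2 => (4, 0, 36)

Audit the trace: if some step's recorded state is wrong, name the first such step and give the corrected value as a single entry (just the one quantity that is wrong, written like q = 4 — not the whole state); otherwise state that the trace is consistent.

step 1: r3 = 9 -> consistent with the trace
step 2: r1 = 3 + 9 = 12 -> not what was recorded
The earliest wrong entry is at step 2: it should read r1 = 12.

step 2, r1 = 12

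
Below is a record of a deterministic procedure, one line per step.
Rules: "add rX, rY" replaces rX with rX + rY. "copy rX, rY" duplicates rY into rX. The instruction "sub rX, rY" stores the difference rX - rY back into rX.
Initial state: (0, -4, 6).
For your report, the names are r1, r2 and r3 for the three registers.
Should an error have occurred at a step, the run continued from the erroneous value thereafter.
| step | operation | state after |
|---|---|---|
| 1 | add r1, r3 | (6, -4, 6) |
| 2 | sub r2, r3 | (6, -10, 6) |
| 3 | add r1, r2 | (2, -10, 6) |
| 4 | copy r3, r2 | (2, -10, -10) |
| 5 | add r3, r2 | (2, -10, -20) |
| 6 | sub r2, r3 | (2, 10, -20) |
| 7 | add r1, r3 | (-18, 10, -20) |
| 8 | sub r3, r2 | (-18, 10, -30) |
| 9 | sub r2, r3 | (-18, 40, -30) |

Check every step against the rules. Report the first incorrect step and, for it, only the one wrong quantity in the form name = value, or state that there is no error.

step 3, r1 = -4

step 1: r1 = 0 + 6 = 6 -> checks out
step 2: r2 = -4 - 6 = -10 -> confirmed correct
step 3: r1 = 6 + -10 = -4 -> the record has a different value
Step 3 is the first one off; corrected, r1 = -4.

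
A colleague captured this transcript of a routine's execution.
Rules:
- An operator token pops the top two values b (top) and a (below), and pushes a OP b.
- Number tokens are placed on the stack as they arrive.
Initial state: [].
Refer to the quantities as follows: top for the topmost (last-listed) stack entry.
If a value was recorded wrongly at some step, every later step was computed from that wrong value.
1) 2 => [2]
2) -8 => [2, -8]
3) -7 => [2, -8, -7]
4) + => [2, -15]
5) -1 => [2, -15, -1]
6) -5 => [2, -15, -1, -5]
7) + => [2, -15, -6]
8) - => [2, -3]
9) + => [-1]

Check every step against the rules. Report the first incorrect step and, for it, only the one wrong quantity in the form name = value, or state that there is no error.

Step 1: push 2: top = 2 — same as recorded.
Step 2: push -8: top = -8 — confirmed correct.
Step 3: push -7: top = -7 — consistent with the transcript.
Step 4: -8 + -7 = -15 — verified.
Step 5: push -1: top = -1 — exactly as logged.
Step 6: push -5: top = -5 — same as recorded.
Step 7: -1 + -5 = -6 — same as recorded.
Step 8: -15 - -6 = -9 — the entry is off here.
The audit stops at step 8: the recorded entry is wrong and should be top = -9.

step 8, top = -9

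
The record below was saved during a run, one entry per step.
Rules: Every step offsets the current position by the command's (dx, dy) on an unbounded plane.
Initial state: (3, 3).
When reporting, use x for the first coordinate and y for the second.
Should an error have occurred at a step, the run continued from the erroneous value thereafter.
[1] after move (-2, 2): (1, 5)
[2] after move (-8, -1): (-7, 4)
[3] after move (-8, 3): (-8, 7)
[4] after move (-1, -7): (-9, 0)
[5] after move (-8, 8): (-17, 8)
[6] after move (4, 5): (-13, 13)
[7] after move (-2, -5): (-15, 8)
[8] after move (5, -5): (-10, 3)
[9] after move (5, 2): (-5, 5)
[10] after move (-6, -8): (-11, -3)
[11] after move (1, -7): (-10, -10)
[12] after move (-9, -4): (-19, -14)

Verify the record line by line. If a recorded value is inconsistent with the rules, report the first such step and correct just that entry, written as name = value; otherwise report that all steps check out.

step 3, x = -15

Recomputing the run from the initial state:
step 1: x = 1, y = 5
step 2: x = -7, y = 4
step 3: x = -15, y = 7
step 4: x = -16, y = 0
step 5: x = -24, y = 8
step 6: x = -20, y = 13
step 7: x = -22, y = 8
step 8: x = -17, y = 3
step 9: x = -12, y = 5
step 10: x = -18, y = -3
step 11: x = -17, y = -10
step 12: x = -26, y = -14
The first disagreement with the record is at step 3, where the value should be x = -15.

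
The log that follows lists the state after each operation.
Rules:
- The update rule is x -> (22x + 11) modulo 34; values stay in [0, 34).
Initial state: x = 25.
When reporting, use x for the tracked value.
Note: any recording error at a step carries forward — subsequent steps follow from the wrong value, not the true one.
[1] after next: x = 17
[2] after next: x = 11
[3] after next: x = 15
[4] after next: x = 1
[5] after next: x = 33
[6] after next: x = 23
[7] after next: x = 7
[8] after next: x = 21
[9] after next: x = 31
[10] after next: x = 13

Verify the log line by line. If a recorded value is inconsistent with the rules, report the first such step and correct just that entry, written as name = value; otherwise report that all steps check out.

step 8, x = 29

Recomputing the run from the initial state:
step 1: x = 17
step 2: x = 11
step 3: x = 15
step 4: x = 1
step 5: x = 33
step 6: x = 23
step 7: x = 7
step 8: x = 29
step 9: x = 3
step 10: x = 9
The first disagreement with the log is at step 8, where the value should be x = 29.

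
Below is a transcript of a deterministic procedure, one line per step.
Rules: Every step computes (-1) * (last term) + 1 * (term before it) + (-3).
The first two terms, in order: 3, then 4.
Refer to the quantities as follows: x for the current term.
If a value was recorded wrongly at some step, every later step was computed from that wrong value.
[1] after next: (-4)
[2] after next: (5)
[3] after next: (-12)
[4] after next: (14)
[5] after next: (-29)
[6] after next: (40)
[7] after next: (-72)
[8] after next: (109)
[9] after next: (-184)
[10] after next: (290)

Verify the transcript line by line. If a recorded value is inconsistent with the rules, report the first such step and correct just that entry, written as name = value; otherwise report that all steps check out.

no error

1. x = -1*(4) + (1)*(3) + (-3) = -4 (same as recorded)
2. x = -1*(-4) + (1)*(4) + (-3) = 5 (exactly as logged)
3. x = -1*(5) + (1)*(-4) + (-3) = -12 (checks out)
4. x = -1*(-12) + (1)*(5) + (-3) = 14 (verified)
5. x = -1*(14) + (1)*(-12) + (-3) = -29 (same as recorded)
6. x = -1*(-29) + (1)*(14) + (-3) = 40 (consistent with the transcript)
7. x = -1*(40) + (1)*(-29) + (-3) = -72 (verified)
8. x = -1*(-72) + (1)*(40) + (-3) = 109 (verified)
9. x = -1*(109) + (1)*(-72) + (-3) = -184 (verified)
10. x = -1*(-184) + (1)*(109) + (-3) = 290 (agrees with the transcript)
The recomputation confirms every line.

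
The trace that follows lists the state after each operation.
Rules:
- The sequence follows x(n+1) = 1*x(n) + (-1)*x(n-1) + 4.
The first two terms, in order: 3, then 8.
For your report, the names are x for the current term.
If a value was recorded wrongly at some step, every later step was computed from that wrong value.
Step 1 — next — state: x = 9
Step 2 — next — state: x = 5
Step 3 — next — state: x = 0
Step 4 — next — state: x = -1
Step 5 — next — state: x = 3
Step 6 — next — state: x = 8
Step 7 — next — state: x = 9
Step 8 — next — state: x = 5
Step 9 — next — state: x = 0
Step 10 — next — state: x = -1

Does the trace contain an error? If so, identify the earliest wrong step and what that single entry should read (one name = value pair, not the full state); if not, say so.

no error

Step 1: x = 1*(8) + (-1)*(3) + (4) = 9 — no discrepancy.
Step 2: x = 1*(9) + (-1)*(8) + (4) = 5 — matches.
Step 3: x = 1*(5) + (-1)*(9) + (4) = 0 — checks out.
Step 4: x = 1*(0) + (-1)*(5) + (4) = -1 — consistent with the trace.
Step 5: x = 1*(-1) + (-1)*(0) + (4) = 3 — consistent with the trace.
Step 6: x = 1*(3) + (-1)*(-1) + (4) = 8 — consistent with the trace.
Step 7: x = 1*(8) + (-1)*(3) + (4) = 9 — checks out.
Step 8: x = 1*(9) + (-1)*(8) + (4) = 5 — verified.
Step 9: x = 1*(5) + (-1)*(9) + (4) = 0 — same as recorded.
Step 10: x = 1*(0) + (-1)*(5) + (4) = -1 — in agreement.
No step deviates from the rules.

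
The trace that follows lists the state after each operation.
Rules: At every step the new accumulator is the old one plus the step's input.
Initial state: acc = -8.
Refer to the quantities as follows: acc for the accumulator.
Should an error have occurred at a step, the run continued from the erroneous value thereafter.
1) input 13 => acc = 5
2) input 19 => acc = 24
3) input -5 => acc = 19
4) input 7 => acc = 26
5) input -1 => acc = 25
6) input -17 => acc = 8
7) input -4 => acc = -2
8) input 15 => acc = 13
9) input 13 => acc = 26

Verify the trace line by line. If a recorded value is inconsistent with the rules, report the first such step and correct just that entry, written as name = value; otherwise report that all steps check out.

step 7, acc = 4

Step 1: acc = -8 + 13 = 5 — confirmed correct.
Step 2: acc = 5 + 19 = 24 — agrees with the trace.
Step 3: acc = 24 + -5 = 19 — in agreement.
Step 4: acc = 19 + 7 = 26 — checks out.
Step 5: acc = 26 + -1 = 25 — same as recorded.
Step 6: acc = 25 + -17 = 8 — consistent with the trace.
Step 7: acc = 8 + -4 = 4 — the trace has a different value.
Conclusion: step 7 carries the first error; the entry should be acc = 4.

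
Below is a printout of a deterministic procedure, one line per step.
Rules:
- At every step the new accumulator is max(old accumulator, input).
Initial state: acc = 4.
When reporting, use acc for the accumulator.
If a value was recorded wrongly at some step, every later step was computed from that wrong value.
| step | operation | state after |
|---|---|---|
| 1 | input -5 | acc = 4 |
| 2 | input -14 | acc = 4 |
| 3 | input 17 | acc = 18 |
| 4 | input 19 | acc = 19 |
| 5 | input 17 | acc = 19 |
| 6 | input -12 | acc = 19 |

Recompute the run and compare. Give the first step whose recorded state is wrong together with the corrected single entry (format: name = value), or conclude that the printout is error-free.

step 3, acc = 17

1. acc = max(4, -5) = 4 (confirmed correct)
2. acc = max(4, -14) = 4 (verified)
3. acc = max(4, 17) = 17 (a discrepancy with the printout)
The audit stops at step 3: the recorded entry is wrong and should be acc = 17.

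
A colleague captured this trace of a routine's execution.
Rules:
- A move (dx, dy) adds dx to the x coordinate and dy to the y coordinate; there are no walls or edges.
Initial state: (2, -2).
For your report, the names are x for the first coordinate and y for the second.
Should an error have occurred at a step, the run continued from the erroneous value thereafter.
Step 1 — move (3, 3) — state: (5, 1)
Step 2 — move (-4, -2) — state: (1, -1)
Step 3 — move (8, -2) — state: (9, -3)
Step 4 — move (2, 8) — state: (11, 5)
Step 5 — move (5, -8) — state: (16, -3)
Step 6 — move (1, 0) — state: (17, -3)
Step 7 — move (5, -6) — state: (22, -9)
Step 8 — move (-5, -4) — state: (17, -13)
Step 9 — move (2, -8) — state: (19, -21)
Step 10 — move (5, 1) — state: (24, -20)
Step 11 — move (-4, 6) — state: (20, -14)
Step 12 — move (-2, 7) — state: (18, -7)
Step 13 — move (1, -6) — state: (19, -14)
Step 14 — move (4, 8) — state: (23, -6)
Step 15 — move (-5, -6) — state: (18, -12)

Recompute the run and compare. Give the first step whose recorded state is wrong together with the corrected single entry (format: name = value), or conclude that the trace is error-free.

Step 1: x = 2 + (3) = 5, y = -2 + (3) = 1 — exactly as logged.
Step 2: x = 5 + (-4) = 1, y = 1 + (-2) = -1 — in agreement.
Step 3: x = 1 + (8) = 9, y = -1 + (-2) = -3 — in agreement.
Step 4: x = 9 + (2) = 11, y = -3 + (8) = 5 — exactly as logged.
Step 5: x = 11 + (5) = 16, y = 5 + (-8) = -3 — matches.
Step 6: x = 16 + (1) = 17, y = -3 + (0) = -3 — agrees with the trace.
Step 7: x = 17 + (5) = 22, y = -3 + (-6) = -9 — same as recorded.
Step 8: x = 22 + (-5) = 17, y = -9 + (-4) = -13 — consistent with the trace.
Step 9: x = 17 + (2) = 19, y = -13 + (-8) = -21 — in agreement.
Step 10: x = 19 + (5) = 24, y = -21 + (1) = -20 — matches.
Step 11: x = 24 + (-4) = 20, y = -20 + (6) = -14 — verified.
Step 12: x = 20 + (-2) = 18, y = -14 + (7) = -7 — checks out.
Step 13: x = 18 + (1) = 19, y = -7 + (-6) = -13 — the trace has a different value.
Step 13 is the first one off; corrected, y = -13.

step 13, y = -13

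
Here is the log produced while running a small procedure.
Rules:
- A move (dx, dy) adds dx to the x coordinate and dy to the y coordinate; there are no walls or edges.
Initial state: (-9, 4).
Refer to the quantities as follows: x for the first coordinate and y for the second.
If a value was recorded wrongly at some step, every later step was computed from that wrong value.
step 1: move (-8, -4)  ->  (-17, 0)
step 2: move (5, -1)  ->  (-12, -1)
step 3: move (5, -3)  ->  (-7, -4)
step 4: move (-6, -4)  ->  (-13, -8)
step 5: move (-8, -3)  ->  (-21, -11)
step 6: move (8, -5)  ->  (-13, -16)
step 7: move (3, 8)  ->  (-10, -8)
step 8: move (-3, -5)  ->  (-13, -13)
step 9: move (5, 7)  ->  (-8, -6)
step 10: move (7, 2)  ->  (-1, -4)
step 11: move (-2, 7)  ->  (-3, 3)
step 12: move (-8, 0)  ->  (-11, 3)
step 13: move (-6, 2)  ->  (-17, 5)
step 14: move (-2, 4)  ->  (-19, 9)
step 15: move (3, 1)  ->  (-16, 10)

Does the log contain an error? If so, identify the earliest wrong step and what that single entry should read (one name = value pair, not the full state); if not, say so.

no error

Recomputing the run from the initial state:
step 1: x = -17, y = 0
step 2: x = -12, y = -1
step 3: x = -7, y = -4
step 4: x = -13, y = -8
step 5: x = -21, y = -11
step 6: x = -13, y = -16
step 7: x = -10, y = -8
step 8: x = -13, y = -13
step 9: x = -8, y = -6
step 10: x = -1, y = -4
step 11: x = -3, y = 3
step 12: x = -11, y = 3
step 13: x = -17, y = 5
step 14: x = -19, y = 9
step 15: x = -16, y = 10
This matches the log at every step.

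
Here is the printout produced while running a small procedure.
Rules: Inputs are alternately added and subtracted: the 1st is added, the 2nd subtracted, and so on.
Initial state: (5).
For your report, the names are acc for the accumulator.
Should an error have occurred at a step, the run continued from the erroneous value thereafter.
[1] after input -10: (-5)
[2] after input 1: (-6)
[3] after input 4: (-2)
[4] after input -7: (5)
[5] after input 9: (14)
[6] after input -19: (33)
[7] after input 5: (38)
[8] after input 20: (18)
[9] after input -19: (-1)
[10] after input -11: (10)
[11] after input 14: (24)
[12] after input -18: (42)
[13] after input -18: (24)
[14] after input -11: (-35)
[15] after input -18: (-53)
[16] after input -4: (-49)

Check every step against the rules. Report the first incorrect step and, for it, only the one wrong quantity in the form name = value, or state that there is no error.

step 14, acc = 35

Recomputing the run from the initial state:
step 1: acc = -5
step 2: acc = -6
step 3: acc = -2
step 4: acc = 5
step 5: acc = 14
step 6: acc = 33
step 7: acc = 38
step 8: acc = 18
step 9: acc = -1
step 10: acc = 10
step 11: acc = 24
step 12: acc = 42
step 13: acc = 24
step 14: acc = 35
step 15: acc = 17
step 16: acc = 21
The first disagreement with the printout is at step 14, where the value should be acc = 35.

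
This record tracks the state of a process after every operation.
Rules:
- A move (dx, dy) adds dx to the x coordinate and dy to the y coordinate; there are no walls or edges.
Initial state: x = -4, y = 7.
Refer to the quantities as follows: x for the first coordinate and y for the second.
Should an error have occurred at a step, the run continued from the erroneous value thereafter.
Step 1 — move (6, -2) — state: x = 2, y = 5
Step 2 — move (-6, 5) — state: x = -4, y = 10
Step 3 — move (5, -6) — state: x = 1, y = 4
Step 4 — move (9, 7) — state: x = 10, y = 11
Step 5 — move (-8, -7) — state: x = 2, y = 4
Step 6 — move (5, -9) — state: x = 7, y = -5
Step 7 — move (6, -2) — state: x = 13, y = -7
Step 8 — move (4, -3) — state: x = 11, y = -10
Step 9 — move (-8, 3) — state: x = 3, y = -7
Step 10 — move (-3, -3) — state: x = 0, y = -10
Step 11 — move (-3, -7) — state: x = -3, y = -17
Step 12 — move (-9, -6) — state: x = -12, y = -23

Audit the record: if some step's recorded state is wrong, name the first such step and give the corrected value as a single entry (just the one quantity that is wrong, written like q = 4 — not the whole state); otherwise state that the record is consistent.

step 8, x = 17

Recomputing the run from the initial state:
step 1: x = 2, y = 5
step 2: x = -4, y = 10
step 3: x = 1, y = 4
step 4: x = 10, y = 11
step 5: x = 2, y = 4
step 6: x = 7, y = -5
step 7: x = 13, y = -7
step 8: x = 17, y = -10
step 9: x = 9, y = -7
step 10: x = 6, y = -10
step 11: x = 3, y = -17
step 12: x = -6, y = -23
The first disagreement with the record is at step 8, where the value should be x = 17.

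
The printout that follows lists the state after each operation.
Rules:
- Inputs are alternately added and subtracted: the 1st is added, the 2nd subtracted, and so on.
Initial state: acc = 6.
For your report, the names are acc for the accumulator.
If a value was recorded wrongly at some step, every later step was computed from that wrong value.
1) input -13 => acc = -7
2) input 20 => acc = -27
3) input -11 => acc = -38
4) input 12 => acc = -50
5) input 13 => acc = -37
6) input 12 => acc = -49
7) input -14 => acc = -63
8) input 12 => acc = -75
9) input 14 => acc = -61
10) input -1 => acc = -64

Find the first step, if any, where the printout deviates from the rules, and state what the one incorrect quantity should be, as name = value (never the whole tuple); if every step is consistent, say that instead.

Recomputing the run from the initial state:
step 1: acc = -7
step 2: acc = -27
step 3: acc = -38
step 4: acc = -50
step 5: acc = -37
step 6: acc = -49
step 7: acc = -63
step 8: acc = -75
step 9: acc = -61
step 10: acc = -60
The first disagreement with the printout is at step 10, where the value should be acc = -60.

step 10, acc = -60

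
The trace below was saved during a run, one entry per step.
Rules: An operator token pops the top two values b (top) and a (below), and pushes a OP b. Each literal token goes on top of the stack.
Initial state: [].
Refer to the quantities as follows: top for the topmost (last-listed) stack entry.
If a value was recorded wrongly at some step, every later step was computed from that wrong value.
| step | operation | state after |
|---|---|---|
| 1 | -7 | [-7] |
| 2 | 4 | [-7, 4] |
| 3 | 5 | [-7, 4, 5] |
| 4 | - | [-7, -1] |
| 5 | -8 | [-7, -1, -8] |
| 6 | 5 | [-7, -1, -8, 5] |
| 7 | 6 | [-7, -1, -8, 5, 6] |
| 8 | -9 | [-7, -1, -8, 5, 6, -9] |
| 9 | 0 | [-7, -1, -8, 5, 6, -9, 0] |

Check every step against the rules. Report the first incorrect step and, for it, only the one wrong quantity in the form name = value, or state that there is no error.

no error

step 1: push -7: top = -7 -> consistent with the trace
step 2: push 4: top = 4 -> exactly as logged
step 3: push 5: top = 5 -> in agreement
step 4: 4 - 5 = -1 -> exactly as logged
step 5: push -8: top = -8 -> same as recorded
step 6: push 5: top = 5 -> exactly as logged
step 7: push 6: top = 6 -> no discrepancy
step 8: push -9: top = -9 -> same as recorded
step 9: push 0: top = 0 -> in agreement
Every step is consistent.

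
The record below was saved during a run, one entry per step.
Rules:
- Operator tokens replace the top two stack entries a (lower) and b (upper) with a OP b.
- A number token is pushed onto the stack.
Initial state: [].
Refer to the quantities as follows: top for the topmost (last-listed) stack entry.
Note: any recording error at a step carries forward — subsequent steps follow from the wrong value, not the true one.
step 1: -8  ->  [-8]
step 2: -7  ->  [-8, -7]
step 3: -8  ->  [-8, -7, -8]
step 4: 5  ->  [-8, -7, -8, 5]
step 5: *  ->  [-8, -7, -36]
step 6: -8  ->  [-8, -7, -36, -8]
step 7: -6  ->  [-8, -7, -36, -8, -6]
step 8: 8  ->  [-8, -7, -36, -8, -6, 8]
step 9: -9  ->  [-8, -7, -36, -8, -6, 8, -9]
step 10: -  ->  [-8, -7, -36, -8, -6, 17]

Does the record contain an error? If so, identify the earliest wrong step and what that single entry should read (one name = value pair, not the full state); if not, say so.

step 5, top = -40

Recomputing the run from the initial state:
step 1: [-8]
step 2: [-8, -7]
step 3: [-8, -7, -8]
step 4: [-8, -7, -8, 5]
step 5: [-8, -7, -40]
step 6: [-8, -7, -40, -8]
step 7: [-8, -7, -40, -8, -6]
step 8: [-8, -7, -40, -8, -6, 8]
step 9: [-8, -7, -40, -8, -6, 8, -9]
step 10: [-8, -7, -40, -8, -6, 17]
The first disagreement with the record is at step 5, where the value should be top = -40.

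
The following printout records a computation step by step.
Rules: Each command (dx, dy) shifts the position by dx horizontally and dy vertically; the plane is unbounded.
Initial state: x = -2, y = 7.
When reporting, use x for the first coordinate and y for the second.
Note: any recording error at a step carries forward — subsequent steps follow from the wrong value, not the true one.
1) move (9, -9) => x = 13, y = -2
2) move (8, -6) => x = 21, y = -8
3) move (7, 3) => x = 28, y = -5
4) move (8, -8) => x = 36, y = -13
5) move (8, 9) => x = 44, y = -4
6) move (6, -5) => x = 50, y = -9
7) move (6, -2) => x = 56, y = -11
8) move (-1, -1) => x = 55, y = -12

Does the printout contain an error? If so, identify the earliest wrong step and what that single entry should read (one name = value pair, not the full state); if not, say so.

step 1, x = 7

Recomputing the run from the initial state:
step 1: x = 7, y = -2
step 2: x = 15, y = -8
step 3: x = 22, y = -5
step 4: x = 30, y = -13
step 5: x = 38, y = -4
step 6: x = 44, y = -9
step 7: x = 50, y = -11
step 8: x = 49, y = -12
The first disagreement with the printout is at step 1, where the value should be x = 7.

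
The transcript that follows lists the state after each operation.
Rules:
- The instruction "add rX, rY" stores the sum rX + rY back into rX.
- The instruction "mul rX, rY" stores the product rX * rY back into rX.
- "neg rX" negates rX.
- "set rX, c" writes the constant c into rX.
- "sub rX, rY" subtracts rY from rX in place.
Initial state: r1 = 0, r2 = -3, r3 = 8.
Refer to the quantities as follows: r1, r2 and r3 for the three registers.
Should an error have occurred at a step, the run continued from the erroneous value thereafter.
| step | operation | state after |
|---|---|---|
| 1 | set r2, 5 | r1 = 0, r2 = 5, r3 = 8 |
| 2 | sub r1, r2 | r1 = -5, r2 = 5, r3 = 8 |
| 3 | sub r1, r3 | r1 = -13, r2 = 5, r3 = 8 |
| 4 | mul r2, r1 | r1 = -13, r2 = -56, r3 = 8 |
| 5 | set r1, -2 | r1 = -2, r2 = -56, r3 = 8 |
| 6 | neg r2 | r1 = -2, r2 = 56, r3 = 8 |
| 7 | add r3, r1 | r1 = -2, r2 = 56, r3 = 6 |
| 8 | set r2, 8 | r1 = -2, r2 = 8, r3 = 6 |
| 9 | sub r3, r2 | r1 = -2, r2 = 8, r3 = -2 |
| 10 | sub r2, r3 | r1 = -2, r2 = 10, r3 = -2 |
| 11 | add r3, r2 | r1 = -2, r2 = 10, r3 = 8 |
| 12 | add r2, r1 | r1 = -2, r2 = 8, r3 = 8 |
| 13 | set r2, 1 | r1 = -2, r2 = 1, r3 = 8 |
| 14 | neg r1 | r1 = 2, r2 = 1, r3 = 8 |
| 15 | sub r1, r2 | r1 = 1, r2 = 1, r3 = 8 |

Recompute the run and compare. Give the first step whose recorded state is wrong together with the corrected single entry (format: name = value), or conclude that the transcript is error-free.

Recomputing the run from the initial state:
step 1: r1 = 0, r2 = 5, r3 = 8
step 2: r1 = -5, r2 = 5, r3 = 8
step 3: r1 = -13, r2 = 5, r3 = 8
step 4: r1 = -13, r2 = -65, r3 = 8
step 5: r1 = -2, r2 = -65, r3 = 8
step 6: r1 = -2, r2 = 65, r3 = 8
step 7: r1 = -2, r2 = 65, r3 = 6
step 8: r1 = -2, r2 = 8, r3 = 6
step 9: r1 = -2, r2 = 8, r3 = -2
step 10: r1 = -2, r2 = 10, r3 = -2
step 11: r1 = -2, r2 = 10, r3 = 8
step 12: r1 = -2, r2 = 8, r3 = 8
step 13: r1 = -2, r2 = 1, r3 = 8
step 14: r1 = 2, r2 = 1, r3 = 8
step 15: r1 = 1, r2 = 1, r3 = 8
The first disagreement with the transcript is at step 4, where the value should be r2 = -65.

step 4, r2 = -65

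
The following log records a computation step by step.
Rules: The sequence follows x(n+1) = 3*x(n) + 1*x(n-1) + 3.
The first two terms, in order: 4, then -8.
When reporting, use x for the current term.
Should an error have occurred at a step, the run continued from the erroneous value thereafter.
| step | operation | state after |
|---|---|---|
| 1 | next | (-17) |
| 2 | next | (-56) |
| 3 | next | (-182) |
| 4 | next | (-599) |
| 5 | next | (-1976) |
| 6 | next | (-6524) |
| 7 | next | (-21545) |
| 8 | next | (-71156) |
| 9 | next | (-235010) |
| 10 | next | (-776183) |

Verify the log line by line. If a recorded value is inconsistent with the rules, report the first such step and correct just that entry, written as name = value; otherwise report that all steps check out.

no error

Step 1: x = 3*(-8) + (1)*(4) + (3) = -17 — agrees with the log.
Step 2: x = 3*(-17) + (1)*(-8) + (3) = -56 — consistent with the log.
Step 3: x = 3*(-56) + (1)*(-17) + (3) = -182 — confirmed correct.
Step 4: x = 3*(-182) + (1)*(-56) + (3) = -599 — matches.
Step 5: x = 3*(-599) + (1)*(-182) + (3) = -1976 — consistent with the log.
Step 6: x = 3*(-1976) + (1)*(-599) + (3) = -6524 — verified.
Step 7: x = 3*(-6524) + (1)*(-1976) + (3) = -21545 — confirmed correct.
Step 8: x = 3*(-21545) + (1)*(-6524) + (3) = -71156 — verified.
Step 9: x = 3*(-71156) + (1)*(-21545) + (3) = -235010 — same as recorded.
Step 10: x = 3*(-235010) + (1)*(-71156) + (3) = -776183 — confirmed correct.
The whole run recomputes cleanly — no discrepancies.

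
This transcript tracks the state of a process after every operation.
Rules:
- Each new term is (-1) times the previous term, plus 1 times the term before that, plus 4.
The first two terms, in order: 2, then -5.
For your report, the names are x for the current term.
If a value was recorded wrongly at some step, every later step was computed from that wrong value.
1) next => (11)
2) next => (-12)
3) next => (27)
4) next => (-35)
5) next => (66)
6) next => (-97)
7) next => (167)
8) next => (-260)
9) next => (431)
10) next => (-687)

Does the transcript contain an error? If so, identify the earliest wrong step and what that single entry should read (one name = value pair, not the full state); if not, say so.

Step 1: x = -1*(-5) + (1)*(2) + (4) = 11 — verified.
Step 2: x = -1*(11) + (1)*(-5) + (4) = -12 — no discrepancy.
Step 3: x = -1*(-12) + (1)*(11) + (4) = 27 — agrees with the transcript.
Step 4: x = -1*(27) + (1)*(-12) + (4) = -35 — checks out.
Step 5: x = -1*(-35) + (1)*(27) + (4) = 66 — consistent with the transcript.
Step 6: x = -1*(66) + (1)*(-35) + (4) = -97 — exactly as logged.
Step 7: x = -1*(-97) + (1)*(66) + (4) = 167 — matches.
Step 8: x = -1*(167) + (1)*(-97) + (4) = -260 — verified.
Step 9: x = -1*(-260) + (1)*(167) + (4) = 431 — checks out.
Step 10: x = -1*(431) + (1)*(-260) + (4) = -687 — confirmed correct.
All steps check out; nothing to correct.

no error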